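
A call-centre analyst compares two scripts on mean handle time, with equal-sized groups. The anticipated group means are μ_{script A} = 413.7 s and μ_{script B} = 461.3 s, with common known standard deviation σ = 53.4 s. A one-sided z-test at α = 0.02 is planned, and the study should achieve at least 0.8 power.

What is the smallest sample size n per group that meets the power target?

n = 22 per group

Standardized effect: d = |μ_{script A} − μ_{script B}| / σ = |413.7 − 461.3| / 53.4 = 0.8914
Set Φ(δ − 2.054) = 0.8; then δ − 2.054 = Φ⁻¹(0.8) = 0.842, giving δ = 2.895.
δ = d·√(n/2) ⇒ n = 2(δ/d)² = 2 × (2.895 / 0.8914)² = 21.10.
Round up to the next whole unit.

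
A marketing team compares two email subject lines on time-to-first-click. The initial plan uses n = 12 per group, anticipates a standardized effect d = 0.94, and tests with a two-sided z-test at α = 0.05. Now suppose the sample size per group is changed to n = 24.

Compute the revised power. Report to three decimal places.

With n = 24 per group: δ = d·√(n/2) = 0.94 × √(24/2) = 3.2563. Critical value z_{0.025} = 1.960.
Revised power = Φ(δ − 1.960) + Φ(−δ − 1.960) = Φ(1.296) + Φ(-5.216) = 0.9026 + 0.0000 = 0.9026.

Power ≈ 0.903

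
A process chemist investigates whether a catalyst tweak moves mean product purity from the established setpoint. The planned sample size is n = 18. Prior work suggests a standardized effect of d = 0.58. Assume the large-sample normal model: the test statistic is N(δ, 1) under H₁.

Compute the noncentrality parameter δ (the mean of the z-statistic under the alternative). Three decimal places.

The noncentrality parameter scales effect size by the design's sample-size factor: δ = d·√n = 0.58 × √18 = 2.4607

δ ≈ 2.461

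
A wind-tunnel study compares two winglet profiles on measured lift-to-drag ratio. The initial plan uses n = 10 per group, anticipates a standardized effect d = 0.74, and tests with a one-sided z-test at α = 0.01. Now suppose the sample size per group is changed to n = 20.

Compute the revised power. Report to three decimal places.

Power ≈ 0.505

With n = 20 per group: δ = d·√(n/2) = 0.74 × √(20/2) = 2.3401. Critical value z_{0.01} = 2.326.
Revised power = P(Z > 2.326 − δ) = Φ(0.014) = 0.5055.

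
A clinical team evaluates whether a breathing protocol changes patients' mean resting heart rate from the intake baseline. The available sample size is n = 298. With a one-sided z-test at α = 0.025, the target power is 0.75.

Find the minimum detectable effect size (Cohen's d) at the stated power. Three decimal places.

Required noncentrality: δ = z_{0.025} + z_{0.25} = 1.960 + 0.674 = 2.634.
δ = d·√n ⇒ d = δ/√n = 2.634/√298 = 0.1526.

d ≈ 0.153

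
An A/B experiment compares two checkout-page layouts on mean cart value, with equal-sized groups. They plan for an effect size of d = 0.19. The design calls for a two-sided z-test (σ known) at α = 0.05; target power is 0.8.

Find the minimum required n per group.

n = 435 per group

Set Φ(δ − 1.960) = 0.8; then δ − 1.960 = Φ⁻¹(0.8) = 0.842, giving δ = 2.802.
(For δ > 0 the lower-tail rejection region contributes negligibly to power, so the one-term inversion is standard.)
δ = d·√(n/2) ⇒ n = 2(δ/d)² = 2 × (2.802 / 0.19)² = 434.84.
Rounding up, n = 435 per group.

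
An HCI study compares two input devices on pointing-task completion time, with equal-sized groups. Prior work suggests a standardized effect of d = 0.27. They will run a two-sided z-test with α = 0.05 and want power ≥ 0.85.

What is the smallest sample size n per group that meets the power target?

n = 247 per group

For power 0.85 need Φ(δ − z_{0.025}) = 0.85, so δ = z_{0.025} + z_{0.15} = 1.960 + 1.036 = 2.996.
(Ignoring the negligible lower-tail rejection probability gives the usual closed-form inversion.)
δ = d·√(n/2) ⇒ n = 2(δ/d)² = 2 × (2.996 / 0.27)² = 246.32.
Round up to the next whole unit.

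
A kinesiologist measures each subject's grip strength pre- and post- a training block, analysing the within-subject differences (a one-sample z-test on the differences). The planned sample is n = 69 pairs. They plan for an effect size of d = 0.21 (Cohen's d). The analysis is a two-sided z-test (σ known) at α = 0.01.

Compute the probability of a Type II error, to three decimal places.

β ≈ 0.797

Noncentrality parameter: δ = d·√n = 0.21 × √69 = 1.7444
Two-sided α = 0.01 → critical value z_{0.005} = 2.576.
Power = Φ(δ − 2.576) + Φ(−δ − 2.576) = Φ(-0.831) + Φ(-4.320) = 0.2029 + 0.0000 = 0.2029.
Type II error: β = 1 − power = 1 − 0.2029 = 0.7971.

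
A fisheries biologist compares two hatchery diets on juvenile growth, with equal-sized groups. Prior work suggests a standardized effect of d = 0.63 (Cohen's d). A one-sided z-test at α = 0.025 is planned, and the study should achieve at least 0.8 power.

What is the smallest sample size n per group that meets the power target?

n = 40 per group

Set Φ(δ − 1.960) = 0.8; then δ − 1.960 = Φ⁻¹(0.8) = 0.842, giving δ = 2.802.
δ = d·√(n/2) ⇒ n = 2(δ/d)² = 2 × (2.802 / 0.63)² = 39.55.
Round up to the next whole unit.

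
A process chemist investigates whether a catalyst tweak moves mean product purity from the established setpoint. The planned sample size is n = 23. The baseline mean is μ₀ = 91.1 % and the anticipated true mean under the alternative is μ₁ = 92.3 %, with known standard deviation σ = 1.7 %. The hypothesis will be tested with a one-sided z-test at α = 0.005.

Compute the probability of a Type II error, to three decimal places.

β ≈ 0.209

Standardized effect: d = |μ₁ − μ₀| / σ = |92.3 − 91.1| / 1.7 = 0.7059
Noncentrality parameter: δ = d·√n = 0.7059 × √23 = 3.3853
One-sided α = 0.005 → critical value z_{0.005} = 2.576.
Power = P(Z > 2.576 − δ) = Φ(0.809) = 0.7909.
Type II error: β = 1 − power = 1 − 0.7909 = 0.2091.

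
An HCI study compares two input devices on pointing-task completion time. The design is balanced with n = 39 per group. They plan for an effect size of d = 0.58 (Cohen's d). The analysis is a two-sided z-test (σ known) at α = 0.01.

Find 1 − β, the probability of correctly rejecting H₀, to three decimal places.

Power ≈ 0.494

Noncentrality parameter: δ = d·√(n/2) = 0.58 × √(39/2) = 2.5612
Critical value for a two-sided test at α = 0.01: z_{α/2} = 2.576.
Power = Φ(δ − 2.576) + Φ(−δ − 2.576) = Φ(-0.015) + Φ(-5.137) = 0.4942 + 0.0000 = 0.4942.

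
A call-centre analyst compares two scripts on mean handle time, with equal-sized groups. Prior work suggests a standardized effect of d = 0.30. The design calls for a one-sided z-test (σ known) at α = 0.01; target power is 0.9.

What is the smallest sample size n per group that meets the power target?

n = 290 per group

For power 0.9 need Φ(δ − z_{0.01}) = 0.9, so δ = z_{0.01} + z_{0.10} = 2.326 + 1.282 = 3.608.
δ = d·√(n/2) ⇒ n = 2(δ/d)² = 2 × (3.608 / 0.30)² = 289.27.
Round up to the next whole unit.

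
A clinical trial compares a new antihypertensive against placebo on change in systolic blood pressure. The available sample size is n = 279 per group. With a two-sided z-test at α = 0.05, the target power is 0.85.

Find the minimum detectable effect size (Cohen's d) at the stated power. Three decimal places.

Required noncentrality: δ = z_{0.025} + z_{0.15} = 1.960 + 1.036 = 2.996.
(Lower-tail contribution to power is negligible for δ > 0.)
δ = d·√(n/2) ⇒ d = δ/√(n/2) = 2.996/√(279/2) = 0.2537.

d ≈ 0.254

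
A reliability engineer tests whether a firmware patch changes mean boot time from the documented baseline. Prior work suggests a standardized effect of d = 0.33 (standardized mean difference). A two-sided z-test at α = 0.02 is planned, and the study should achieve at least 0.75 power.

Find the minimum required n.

n = 83

For power 0.75 need Φ(δ − z_{0.01}) = 0.75, so δ = z_{0.01} + z_{0.25} = 2.326 + 0.674 = 3.001.
(Ignoring the negligible lower-tail rejection probability gives the usual closed-form inversion.)
δ = d·√n ⇒ n = (δ/d)² = (3.001 / 0.33)² = 82.69.
Rounding up, n = 83.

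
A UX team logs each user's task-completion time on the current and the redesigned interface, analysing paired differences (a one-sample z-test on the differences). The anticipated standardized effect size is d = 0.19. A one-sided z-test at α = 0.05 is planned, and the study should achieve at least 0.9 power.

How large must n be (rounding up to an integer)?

n = 238

Set Φ(δ − 1.645) = 0.9; then δ − 1.645 = Φ⁻¹(0.9) = 1.282, giving δ = 2.926.
δ = d·√n ⇒ n = (δ/d)² = (2.926 / 0.19)² = 237.23.
Round up to the next whole unit.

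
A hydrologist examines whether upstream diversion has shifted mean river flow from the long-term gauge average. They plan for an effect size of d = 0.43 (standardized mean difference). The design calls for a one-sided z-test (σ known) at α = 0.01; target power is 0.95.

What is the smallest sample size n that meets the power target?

For power 0.95 need Φ(δ − z_{0.01}) = 0.95, so δ = z_{0.01} + z_{0.05} = 2.326 + 1.645 = 3.971.
δ = d·√n ⇒ n = (δ/d)² = (3.971 / 0.43)² = 85.29.
Rounding up, n = 86.

n = 86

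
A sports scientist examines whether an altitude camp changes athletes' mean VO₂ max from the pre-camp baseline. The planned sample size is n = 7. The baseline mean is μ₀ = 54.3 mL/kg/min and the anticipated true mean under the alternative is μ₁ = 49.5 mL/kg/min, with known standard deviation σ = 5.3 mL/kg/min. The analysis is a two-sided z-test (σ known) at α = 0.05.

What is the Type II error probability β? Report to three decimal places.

β ≈ 0.331

Standardized effect: d = |μ₁ − μ₀| / σ = |49.5 − 54.3| / 5.3 = 0.9057
Noncentrality parameter: δ = d·√n = 0.9057 × √7 = 2.3962
Two-sided α = 0.05 → critical value z_{0.025} = 1.960.
Power = Φ(δ − 1.960) + Φ(−δ − 1.960) = Φ(0.436) + Φ(-4.356) = 0.6686 + 0.0000 = 0.6687.
Type II error: β = 1 − power = 1 − 0.6687 = 0.3313.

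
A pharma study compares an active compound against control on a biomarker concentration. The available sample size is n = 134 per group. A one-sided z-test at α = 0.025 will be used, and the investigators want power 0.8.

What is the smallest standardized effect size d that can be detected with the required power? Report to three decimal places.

Need Φ(δ − 1.960) = 0.8, so δ = 1.960 + 0.842 = 2.802.
δ = d·√(n/2) ⇒ d = δ/√(n/2) = 2.802/√(134/2) = 0.3423.

d ≈ 0.342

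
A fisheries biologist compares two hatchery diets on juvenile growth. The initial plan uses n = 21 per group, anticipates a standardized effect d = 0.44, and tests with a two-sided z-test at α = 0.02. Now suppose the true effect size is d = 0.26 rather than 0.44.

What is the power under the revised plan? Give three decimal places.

Power ≈ 0.070

With d = 0.26: δ = d·√(n/2) = 0.26 × √(21/2) = 0.8425. Critical value z_{0.01} = 2.326.
Revised power = Φ(δ − 2.326) + Φ(−δ − 2.326) = Φ(-1.484) + Φ(-3.169) = 0.0689 + 0.0008 = 0.0697.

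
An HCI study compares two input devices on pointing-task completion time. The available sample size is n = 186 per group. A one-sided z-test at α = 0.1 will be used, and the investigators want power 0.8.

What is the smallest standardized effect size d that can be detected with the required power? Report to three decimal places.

d ≈ 0.220

Required noncentrality: δ = z_{0.1} + z_{0.20} = 1.282 + 0.842 = 2.123.
δ = d·√(n/2) ⇒ d = δ/√(n/2) = 2.123/√(186/2) = 0.2202.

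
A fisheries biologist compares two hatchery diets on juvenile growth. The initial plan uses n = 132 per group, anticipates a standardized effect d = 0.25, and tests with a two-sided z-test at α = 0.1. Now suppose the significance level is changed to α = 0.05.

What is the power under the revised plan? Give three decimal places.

δ = d·√(n/2) = 0.25 × √(132/2) = 2.0310 (unchanged). New critical value: z_{0.025} = 1.960.
Revised power = Φ(δ − 1.960) + Φ(−δ − 1.960) = Φ(0.071) + Φ(-3.991) = 0.5283 + 0.0000 = 0.5284.

Power ≈ 0.528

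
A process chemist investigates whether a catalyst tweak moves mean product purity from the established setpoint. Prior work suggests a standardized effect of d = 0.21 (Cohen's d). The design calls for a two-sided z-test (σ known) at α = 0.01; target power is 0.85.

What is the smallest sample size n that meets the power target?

Set Φ(δ − 2.576) = 0.85; then δ − 2.576 = Φ⁻¹(0.85) = 1.036, giving δ = 3.612.
(The Φ(−δ − z_{α/2}) term is vanishingly small for δ > 0 and is dropped in the standard sample-size formula.)
δ = d·√n ⇒ n = (δ/d)² = (3.612 / 0.21)² = 295.88.
Rounding up, n = 296.

n = 296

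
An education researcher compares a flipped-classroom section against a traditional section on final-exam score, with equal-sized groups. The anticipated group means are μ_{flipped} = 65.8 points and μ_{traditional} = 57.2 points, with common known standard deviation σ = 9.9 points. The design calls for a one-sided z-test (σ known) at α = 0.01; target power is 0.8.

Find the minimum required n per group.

Standardized effect: d = |μ_{flipped} − μ_{traditional}| / σ = |65.8 − 57.2| / 9.9 = 0.8687
Set Φ(δ − 2.326) = 0.8; then δ − 2.326 = Φ⁻¹(0.8) = 0.842, giving δ = 3.168.
δ = d·√(n/2) ⇒ n = 2(δ/d)² = 2 × (3.168 / 0.8687)² = 26.60.
Round up to the next whole unit.

n = 27 per group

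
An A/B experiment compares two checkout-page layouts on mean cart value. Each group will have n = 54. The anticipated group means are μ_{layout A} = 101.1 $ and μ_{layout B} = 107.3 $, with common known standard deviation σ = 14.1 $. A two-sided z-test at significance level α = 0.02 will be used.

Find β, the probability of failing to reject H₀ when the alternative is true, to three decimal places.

Standardized effect: d = |μ_{layout A} − μ_{layout B}| / σ = |101.1 − 107.3| / 14.1 = 0.4397
Noncentrality parameter: δ = d·√(n/2) = 0.4397 × √(54/2) = 2.2848
Two-sided α = 0.02 → critical value z_{0.01} = 2.326.
Power = Φ(δ − 2.326) + Φ(−δ − 2.326) = Φ(-0.042) + Φ(-4.611) = 0.4834 + 0.0000 = 0.4834.
Type II error: β = 1 − power = 1 − 0.4834 = 0.5166.

β ≈ 0.517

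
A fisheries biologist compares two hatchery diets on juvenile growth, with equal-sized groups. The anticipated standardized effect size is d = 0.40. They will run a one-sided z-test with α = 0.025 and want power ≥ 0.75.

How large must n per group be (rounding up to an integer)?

For power 0.75 need Φ(δ − z_{0.025}) = 0.75, so δ = z_{0.025} + z_{0.25} = 1.960 + 0.674 = 2.634.
δ = d·√(n/2) ⇒ n = 2(δ/d)² = 2 × (2.634 / 0.40)² = 86.75.
Rounding up, n = 87 per group.

n = 87 per group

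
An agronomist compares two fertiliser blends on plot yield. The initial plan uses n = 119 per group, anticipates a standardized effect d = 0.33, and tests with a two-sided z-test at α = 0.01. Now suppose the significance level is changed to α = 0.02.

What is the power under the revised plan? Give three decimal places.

Power ≈ 0.587

δ = d·√(n/2) = 0.33 × √(119/2) = 2.5455 (unchanged). New critical value: z_{0.01} = 2.326.
Revised power = Φ(δ − 2.326) + Φ(−δ − 2.326) = Φ(0.219) + Φ(-4.872) = 0.5867 + 0.0000 = 0.5867.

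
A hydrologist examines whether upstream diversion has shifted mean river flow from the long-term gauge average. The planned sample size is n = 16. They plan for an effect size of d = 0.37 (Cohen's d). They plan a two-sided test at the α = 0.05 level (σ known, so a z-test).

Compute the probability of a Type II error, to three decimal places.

β ≈ 0.684

Noncentrality parameter: δ = d·√n = 0.37 × √16 = 1.4800
Two-sided α = 0.05 → critical value z_{0.025} = 1.960.
Power = Φ(δ − 1.960) + Φ(−δ − 1.960) = Φ(-0.480) + Φ(-3.440) = 0.3156 + 0.0003 = 0.3159.
Type II error: β = 1 − power = 1 − 0.3159 = 0.6841.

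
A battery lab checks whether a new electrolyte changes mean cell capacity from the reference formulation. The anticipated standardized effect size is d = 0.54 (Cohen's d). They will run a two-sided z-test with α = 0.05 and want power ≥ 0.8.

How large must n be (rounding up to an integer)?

Set Φ(δ − 1.960) = 0.8; then δ − 1.960 = Φ⁻¹(0.8) = 0.842, giving δ = 2.802.
(The Φ(−δ − z_{α/2}) term is vanishingly small for δ > 0 and is dropped in the standard sample-size formula.)
δ = d·√n ⇒ n = (δ/d)² = (2.802 / 0.54)² = 26.92.
Round up to the next whole unit.

n = 27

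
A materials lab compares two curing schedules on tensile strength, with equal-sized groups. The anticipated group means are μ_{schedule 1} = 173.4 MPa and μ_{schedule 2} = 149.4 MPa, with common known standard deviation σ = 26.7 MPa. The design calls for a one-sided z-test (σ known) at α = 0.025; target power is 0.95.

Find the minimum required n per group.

Standardized effect: d = |μ_{schedule 1} − μ_{schedule 2}| / σ = |173.4 − 149.4| / 26.7 = 0.8989
Set Φ(δ − 1.960) = 0.95; then δ − 1.960 = Φ⁻¹(0.95) = 1.645, giving δ = 3.605.
δ = d·√(n/2) ⇒ n = 2(δ/d)² = 2 × (3.605 / 0.8989)² = 32.17.
Round up to the next whole unit.

n = 33 per group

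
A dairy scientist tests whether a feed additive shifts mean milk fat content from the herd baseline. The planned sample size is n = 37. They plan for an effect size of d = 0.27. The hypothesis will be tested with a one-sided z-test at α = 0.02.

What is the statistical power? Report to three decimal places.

Noncentrality parameter: δ = d·√n = 0.27 × √37 = 1.6423
Critical value for a one-sided test at α = 0.02: z_α = 2.054.
Power = P(Z > 2.054 − δ) = Φ(-0.411) = 0.3404.

Power ≈ 0.340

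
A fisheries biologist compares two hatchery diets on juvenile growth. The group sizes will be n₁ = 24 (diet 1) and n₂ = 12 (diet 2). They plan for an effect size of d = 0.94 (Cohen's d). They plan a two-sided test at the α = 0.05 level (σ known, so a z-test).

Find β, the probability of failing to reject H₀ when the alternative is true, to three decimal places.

Noncentrality parameter: δ = d / √(1/n₁ + 1/n₂) = 0.94 / √(1/24 + 1/12) = 2.6587
Critical value for a two-sided test at α = 0.05: z_{α/2} = 1.960.
Power = Φ(δ − 1.960) + Φ(−δ − 1.960) = Φ(0.699) + Φ(-4.619) = 0.7576 + 0.0000 = 0.7577.
Type II error: β = 1 − power = 1 − 0.7577 = 0.2423.

β ≈ 0.242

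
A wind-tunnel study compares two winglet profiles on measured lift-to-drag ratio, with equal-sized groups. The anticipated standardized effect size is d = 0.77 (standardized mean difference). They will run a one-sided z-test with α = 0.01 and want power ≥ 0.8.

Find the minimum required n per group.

Set Φ(δ − 2.326) = 0.8; then δ − 2.326 = Φ⁻¹(0.8) = 0.842, giving δ = 3.168.
δ = d·√(n/2) ⇒ n = 2(δ/d)² = 2 × (3.168 / 0.77)² = 33.85.
Rounding up, n = 34 per group.

n = 34 per group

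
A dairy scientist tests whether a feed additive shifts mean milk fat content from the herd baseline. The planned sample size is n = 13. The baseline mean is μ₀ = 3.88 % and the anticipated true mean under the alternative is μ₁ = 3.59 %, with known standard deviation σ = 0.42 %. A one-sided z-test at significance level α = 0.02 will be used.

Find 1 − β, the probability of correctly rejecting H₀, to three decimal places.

Standardized effect: d = |μ₁ − μ₀| / σ = |3.59 − 3.88| / 0.42 = 0.6905
Noncentrality parameter: δ = d·√n = 0.6905 × √13 = 2.4895
One-sided α = 0.02 → critical value z_{0.02} = 2.054.
Power = P(Z > 2.054 − δ) = Φ(0.436) = 0.6685.

Power ≈ 0.669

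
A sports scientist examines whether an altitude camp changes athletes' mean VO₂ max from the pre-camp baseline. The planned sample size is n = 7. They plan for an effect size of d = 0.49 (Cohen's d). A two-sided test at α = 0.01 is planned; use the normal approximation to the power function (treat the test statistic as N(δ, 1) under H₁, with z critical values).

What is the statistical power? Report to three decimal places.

Noncentrality parameter: δ = d·√n = 0.49 × √7 = 1.2964
Critical value for a two-sided test at α = 0.01: z_{α/2} = 2.576.
Power = Φ(δ − 2.576) + Φ(−δ − 2.576) = Φ(-1.279) + Φ(-3.872) = 0.1004 + 0.0001 = 0.1004.

Power ≈ 0.100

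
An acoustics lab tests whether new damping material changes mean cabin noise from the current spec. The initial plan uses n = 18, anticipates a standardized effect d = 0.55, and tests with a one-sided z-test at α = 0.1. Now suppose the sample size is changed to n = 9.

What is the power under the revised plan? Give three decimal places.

Power ≈ 0.644

With n = 9: δ = d·√n = 0.55 × √9 = 1.6500. Critical value z_{0.1} = 1.282.
Revised power = Φ(δ − 1.282) = Φ(0.368) = 0.6437.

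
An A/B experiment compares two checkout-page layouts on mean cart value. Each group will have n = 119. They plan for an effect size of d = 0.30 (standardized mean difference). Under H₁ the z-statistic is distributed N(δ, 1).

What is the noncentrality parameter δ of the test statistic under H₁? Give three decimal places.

δ = d·√(n/2) = 0.30 × √(119/2) = 2.3141

δ ≈ 2.314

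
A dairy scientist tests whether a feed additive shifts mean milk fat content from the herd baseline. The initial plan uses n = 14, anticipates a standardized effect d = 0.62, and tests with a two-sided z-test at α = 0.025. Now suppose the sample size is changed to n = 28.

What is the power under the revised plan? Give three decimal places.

With n = 28: δ = d·√n = 0.62 × √28 = 3.2807. Critical value z_{0.0125} = 2.241.
Revised power = Φ(δ − 2.241) + Φ(−δ − 2.241) = Φ(1.039) + Φ(-5.522) = 0.8507 + 0.0000 = 0.8507.

Power ≈ 0.851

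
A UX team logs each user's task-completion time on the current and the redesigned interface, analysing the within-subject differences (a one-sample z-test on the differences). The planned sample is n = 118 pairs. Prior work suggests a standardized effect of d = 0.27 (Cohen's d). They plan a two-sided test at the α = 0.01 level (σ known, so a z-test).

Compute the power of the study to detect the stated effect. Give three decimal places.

Power ≈ 0.639

Noncentrality parameter: δ = d·√n = 0.27 × √118 = 2.9330
Two-sided α = 0.01 → critical value z_{0.005} = 2.576.
Power = Φ(δ − 2.576) + Φ(−δ − 2.576) = Φ(0.357) + Φ(-5.509) = 0.6395 + 0.0000 = 0.6395.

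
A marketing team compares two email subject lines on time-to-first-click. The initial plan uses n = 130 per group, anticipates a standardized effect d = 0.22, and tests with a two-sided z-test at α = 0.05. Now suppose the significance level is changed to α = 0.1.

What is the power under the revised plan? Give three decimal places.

Power ≈ 0.552

δ = d·√(n/2) = 0.22 × √(130/2) = 1.7737 (unchanged). New critical value: z_{0.05} = 1.645.
Revised power = Φ(δ − 1.645) + Φ(−δ − 1.645) = Φ(0.129) + Φ(-3.419) = 0.5513 + 0.0003 = 0.5516.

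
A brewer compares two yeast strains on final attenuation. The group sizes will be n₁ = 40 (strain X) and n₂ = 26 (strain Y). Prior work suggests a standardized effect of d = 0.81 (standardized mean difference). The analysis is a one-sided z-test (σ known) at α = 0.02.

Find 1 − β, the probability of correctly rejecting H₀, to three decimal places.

Noncentrality parameter: δ = d / √(1/n₁ + 1/n₂) = 0.81 / √(1/40 + 1/26) = 3.2154
One-sided α = 0.02 → critical value z_{0.02} = 2.054.
Power = P(Z > 2.054 − δ) = Φ(1.162) = 0.8773.

Power ≈ 0.877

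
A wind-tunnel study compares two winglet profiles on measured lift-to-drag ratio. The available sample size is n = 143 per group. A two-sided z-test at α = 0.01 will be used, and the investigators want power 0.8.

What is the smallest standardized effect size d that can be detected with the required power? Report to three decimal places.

d ≈ 0.404

Need Φ(δ − 2.576) = 0.8, so δ = 2.576 + 0.842 = 3.417.
(Lower-tail contribution to power is negligible for δ > 0.)
δ = d·√(n/2) ⇒ d = δ/√(n/2) = 3.417/√(143/2) = 0.4042.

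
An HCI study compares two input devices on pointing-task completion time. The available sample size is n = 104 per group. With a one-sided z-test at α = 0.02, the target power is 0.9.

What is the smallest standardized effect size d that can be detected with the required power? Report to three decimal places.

d ≈ 0.463

Required noncentrality: δ = z_{0.02} + z_{0.10} = 2.054 + 1.282 = 3.335.
δ = d·√(n/2) ⇒ d = δ/√(n/2) = 3.335/√(104/2) = 0.4625.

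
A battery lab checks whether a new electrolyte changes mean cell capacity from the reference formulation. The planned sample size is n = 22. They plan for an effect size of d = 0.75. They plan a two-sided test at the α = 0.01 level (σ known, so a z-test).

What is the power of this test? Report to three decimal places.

Power ≈ 0.827

Noncentrality parameter: δ = d·√n = 0.75 × √22 = 3.5178
Two-sided α = 0.01 → critical value z_{0.005} = 2.576.
Power = Φ(δ − 2.576) + Φ(−δ − 2.576) = Φ(0.942) + Φ(-6.094) = 0.8269 + 0.0000 = 0.8269.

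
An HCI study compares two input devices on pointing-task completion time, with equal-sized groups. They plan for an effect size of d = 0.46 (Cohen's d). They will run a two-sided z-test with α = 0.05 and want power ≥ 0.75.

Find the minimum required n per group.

For power 0.75 need Φ(δ − z_{0.025}) = 0.75, so δ = z_{0.025} + z_{0.25} = 1.960 + 0.674 = 2.634.
(For δ > 0 the lower-tail rejection region contributes negligibly to power, so the one-term inversion is standard.)
δ = d·√(n/2) ⇒ n = 2(δ/d)² = 2 × (2.634 / 0.46)² = 65.60.
Rounding up, n = 66 per group.

n = 66 per group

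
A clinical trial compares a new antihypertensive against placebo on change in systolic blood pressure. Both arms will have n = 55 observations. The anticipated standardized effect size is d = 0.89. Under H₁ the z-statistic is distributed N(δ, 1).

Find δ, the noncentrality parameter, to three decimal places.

δ ≈ 4.667

The noncentrality parameter scales effect size by the design's sample-size factor: δ = d·√(n/2) = 0.89 × √(55/2) = 4.6672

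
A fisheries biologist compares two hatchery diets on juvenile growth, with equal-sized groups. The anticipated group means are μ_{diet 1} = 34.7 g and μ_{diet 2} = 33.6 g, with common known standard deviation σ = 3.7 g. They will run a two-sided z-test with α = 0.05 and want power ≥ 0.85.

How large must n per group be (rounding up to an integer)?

Standardized effect: d = |μ_{diet 1} − μ_{diet 2}| / σ = |34.7 − 33.6| / 3.7 = 0.2973
Set Φ(δ − 1.960) = 0.85; then δ − 1.960 = Φ⁻¹(0.85) = 1.036, giving δ = 2.996.
(For δ > 0 the lower-tail rejection region contributes negligibly to power, so the one-term inversion is standard.)
δ = d·√(n/2) ⇒ n = 2(δ/d)² = 2 × (2.996 / 0.2973)² = 203.16.
Rounding up, n = 204 per group.

n = 204 per group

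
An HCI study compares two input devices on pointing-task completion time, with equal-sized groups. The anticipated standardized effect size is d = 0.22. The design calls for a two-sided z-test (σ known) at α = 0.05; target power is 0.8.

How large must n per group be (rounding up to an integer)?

n = 325 per group

For power 0.8 need Φ(δ − z_{0.025}) = 0.8, so δ = z_{0.025} + z_{0.20} = 1.960 + 0.842 = 2.802.
(For δ > 0 the lower-tail rejection region contributes negligibly to power, so the one-term inversion is standard.)
δ = d·√(n/2) ⇒ n = 2(δ/d)² = 2 × (2.802 / 0.22)² = 324.33.
Round up to the next whole unit.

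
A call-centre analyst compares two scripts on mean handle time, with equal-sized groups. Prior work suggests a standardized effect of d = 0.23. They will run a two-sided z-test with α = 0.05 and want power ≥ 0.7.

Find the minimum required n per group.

n = 234 per group

Set Φ(δ − 1.960) = 0.7; then δ − 1.960 = Φ⁻¹(0.7) = 0.524, giving δ = 2.484.
(The Φ(−δ − z_{α/2}) term is vanishingly small for δ > 0 and is dropped in the standard sample-size formula.)
δ = d·√(n/2) ⇒ n = 2(δ/d)² = 2 × (2.484 / 0.23)² = 233.35.
Rounding up, n = 234 per group.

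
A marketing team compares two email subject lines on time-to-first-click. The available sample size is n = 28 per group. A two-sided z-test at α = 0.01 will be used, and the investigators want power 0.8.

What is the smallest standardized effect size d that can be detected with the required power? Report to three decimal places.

Required noncentrality: δ = z_{0.005} + z_{0.20} = 2.576 + 0.842 = 3.417.
(The second rejection-region term Φ(−δ − z_{α/2}) is negligible and dropped.)
δ = d·√(n/2) ⇒ d = δ/√(n/2) = 3.417/√(28/2) = 0.9134.

d ≈ 0.913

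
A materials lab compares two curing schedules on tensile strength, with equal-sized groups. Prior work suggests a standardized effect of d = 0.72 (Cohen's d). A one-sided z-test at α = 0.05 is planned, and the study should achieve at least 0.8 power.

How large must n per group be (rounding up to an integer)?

For power 0.8 need Φ(δ − z_{0.05}) = 0.8, so δ = z_{0.05} + z_{0.20} = 1.645 + 0.842 = 2.486.
δ = d·√(n/2) ⇒ n = 2(δ/d)² = 2 × (2.486 / 0.72)² = 23.85.
Rounding up, n = 24 per group.

n = 24 per group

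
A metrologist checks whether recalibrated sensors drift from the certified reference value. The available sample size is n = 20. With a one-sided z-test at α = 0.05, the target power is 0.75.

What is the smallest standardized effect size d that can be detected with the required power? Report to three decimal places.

d ≈ 0.519

Need Φ(δ − 1.645) = 0.75, so δ = 1.645 + 0.674 = 2.319.
δ = d·√n ⇒ d = δ/√n = 2.319/√20 = 0.5186.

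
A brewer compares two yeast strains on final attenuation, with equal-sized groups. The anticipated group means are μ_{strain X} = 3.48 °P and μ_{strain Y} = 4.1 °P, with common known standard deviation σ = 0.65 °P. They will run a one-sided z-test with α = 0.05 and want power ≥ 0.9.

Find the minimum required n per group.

n = 19 per group

Standardized effect: d = |μ_{strain X} − μ_{strain Y}| / σ = |3.48 − 4.1| / 0.65 = 0.9538
Set Φ(δ − 1.645) = 0.9; then δ − 1.645 = Φ⁻¹(0.9) = 1.282, giving δ = 2.926.
δ = d·√(n/2) ⇒ n = 2(δ/d)² = 2 × (2.926 / 0.9538)² = 18.83.
Round up to the next whole unit.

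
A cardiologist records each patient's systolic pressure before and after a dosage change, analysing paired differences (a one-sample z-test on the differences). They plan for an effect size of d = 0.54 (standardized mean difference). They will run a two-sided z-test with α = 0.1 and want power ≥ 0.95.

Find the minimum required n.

n = 38

For power 0.95 need Φ(δ − z_{0.05}) = 0.95, so δ = z_{0.05} + z_{0.05} = 1.645 + 1.645 = 3.290.
(Ignoring the negligible lower-tail rejection probability gives the usual closed-form inversion.)
δ = d·√n ⇒ n = (δ/d)² = (3.290 / 0.54)² = 37.11.
Rounding up, n = 38.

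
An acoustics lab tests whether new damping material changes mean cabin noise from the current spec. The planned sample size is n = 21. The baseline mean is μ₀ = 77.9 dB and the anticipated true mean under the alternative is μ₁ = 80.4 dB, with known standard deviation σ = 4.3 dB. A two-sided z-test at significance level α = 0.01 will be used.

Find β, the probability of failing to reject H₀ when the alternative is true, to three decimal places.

β ≈ 0.465

Standardized effect: d = |μ₁ − μ₀| / σ = |80.4 − 77.9| / 4.3 = 0.5814
Noncentrality parameter: δ = d·√n = 0.5814 × √21 = 2.6643
Two-sided α = 0.01 → critical value z_{0.005} = 2.576.
Power = Φ(δ − 2.576) + Φ(−δ − 2.576) = Φ(0.088) + Φ(-5.240) = 0.5352 + 0.0000 = 0.5352.
Type II error: β = 1 − power = 1 − 0.5352 = 0.4648.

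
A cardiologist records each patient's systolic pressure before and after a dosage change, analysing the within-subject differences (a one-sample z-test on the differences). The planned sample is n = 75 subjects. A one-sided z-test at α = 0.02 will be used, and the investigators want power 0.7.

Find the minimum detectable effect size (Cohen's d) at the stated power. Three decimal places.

Required noncentrality: δ = z_{0.02} + z_{0.30} = 2.054 + 0.524 = 2.578.
δ = d·√n ⇒ d = δ/√n = 2.578/√75 = 0.2977.

d ≈ 0.298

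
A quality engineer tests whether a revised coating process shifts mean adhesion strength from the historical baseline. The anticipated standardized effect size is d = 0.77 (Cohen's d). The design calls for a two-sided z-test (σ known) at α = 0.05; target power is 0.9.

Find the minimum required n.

For power 0.9 need Φ(δ − z_{0.025}) = 0.9, so δ = z_{0.025} + z_{0.10} = 1.960 + 1.282 = 3.242.
(For δ > 0 the lower-tail rejection region contributes negligibly to power, so the one-term inversion is standard.)
δ = d·√n ⇒ n = (δ/d)² = (3.242 / 0.77)² = 17.72.
Rounding up, n = 18.

n = 18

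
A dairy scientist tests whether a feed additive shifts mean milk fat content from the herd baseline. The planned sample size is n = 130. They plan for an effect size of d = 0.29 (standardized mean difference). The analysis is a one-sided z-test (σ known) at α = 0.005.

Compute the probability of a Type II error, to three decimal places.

Noncentrality parameter: δ = d·√n = 0.29 × √130 = 3.3065
Critical value for a one-sided test at α = 0.005: z_α = 2.576.
Power = Φ(δ − 2.576) = Φ(0.731) = 0.7675.
Type II error: β = 1 − power = 1 − 0.7675 = 0.2325.

β ≈ 0.232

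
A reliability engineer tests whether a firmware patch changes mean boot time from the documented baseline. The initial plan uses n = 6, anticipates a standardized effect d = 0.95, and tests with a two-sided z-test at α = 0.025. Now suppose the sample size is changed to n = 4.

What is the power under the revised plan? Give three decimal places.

With n = 4: δ = d·√n = 0.95 × √4 = 1.9000. Critical value z_{0.0125} = 2.241.
Revised power = Φ(δ − 2.241) + Φ(−δ − 2.241) = Φ(-0.341) + Φ(-4.141) = 0.3664 + 0.0000 = 0.3664.

Power ≈ 0.366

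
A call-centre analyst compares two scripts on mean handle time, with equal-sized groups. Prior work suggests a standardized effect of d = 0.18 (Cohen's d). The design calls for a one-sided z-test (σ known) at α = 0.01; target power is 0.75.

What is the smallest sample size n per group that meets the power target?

n = 556 per group

Set Φ(δ − 2.326) = 0.75; then δ − 2.326 = Φ⁻¹(0.75) = 0.674, giving δ = 3.001.
δ = d·√(n/2) ⇒ n = 2(δ/d)² = 2 × (3.001 / 0.18)² = 555.87.
Round up to the next whole unit.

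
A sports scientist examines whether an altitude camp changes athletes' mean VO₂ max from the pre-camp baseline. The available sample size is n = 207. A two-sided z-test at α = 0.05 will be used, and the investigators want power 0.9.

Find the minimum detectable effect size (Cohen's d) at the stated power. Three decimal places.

d ≈ 0.225

Required noncentrality: δ = z_{0.025} + z_{0.10} = 1.960 + 1.282 = 3.242.
(Lower-tail contribution to power is negligible for δ > 0.)
δ = d·√n ⇒ d = δ/√n = 3.242/√207 = 0.2253.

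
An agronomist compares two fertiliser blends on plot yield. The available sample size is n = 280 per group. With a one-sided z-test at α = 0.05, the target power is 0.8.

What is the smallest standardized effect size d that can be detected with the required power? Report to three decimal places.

Required noncentrality: δ = z_{0.05} + z_{0.20} = 1.645 + 0.842 = 2.486.
δ = d·√(n/2) ⇒ d = δ/√(n/2) = 2.486/√(280/2) = 0.2101.

d ≈ 0.210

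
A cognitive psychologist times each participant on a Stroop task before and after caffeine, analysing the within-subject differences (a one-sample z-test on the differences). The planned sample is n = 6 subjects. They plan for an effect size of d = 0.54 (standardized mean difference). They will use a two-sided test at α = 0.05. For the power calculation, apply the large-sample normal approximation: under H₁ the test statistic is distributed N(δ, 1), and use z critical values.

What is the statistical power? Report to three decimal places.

Noncentrality parameter: δ = d·√n = 0.54 × √6 = 1.3227
Critical value for a two-sided test at α = 0.05: z_{α/2} = 1.960.
Power = Φ(δ − 1.960) + Φ(−δ − 1.960) = Φ(-0.637) + Φ(-3.283) = 0.2620 + 0.0005 = 0.2625.

Power ≈ 0.262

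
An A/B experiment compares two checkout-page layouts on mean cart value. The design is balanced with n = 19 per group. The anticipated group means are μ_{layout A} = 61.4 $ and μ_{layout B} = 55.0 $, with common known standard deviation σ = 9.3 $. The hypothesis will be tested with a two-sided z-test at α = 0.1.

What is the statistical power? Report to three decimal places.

Power ≈ 0.683

Standardized effect: d = |μ_{layout A} − μ_{layout B}| / σ = |61.4 − 55.0| / 9.3 = 0.6882
Noncentrality parameter: δ = d·√(n/2) = 0.6882 × √(19/2) = 2.1211
Two-sided α = 0.1 → critical value z_{0.05} = 1.645.
Power = Φ(δ − 1.645) + Φ(−δ − 1.645) = Φ(0.476) + Φ(-3.766) = 0.6830 + 0.0001 = 0.6831.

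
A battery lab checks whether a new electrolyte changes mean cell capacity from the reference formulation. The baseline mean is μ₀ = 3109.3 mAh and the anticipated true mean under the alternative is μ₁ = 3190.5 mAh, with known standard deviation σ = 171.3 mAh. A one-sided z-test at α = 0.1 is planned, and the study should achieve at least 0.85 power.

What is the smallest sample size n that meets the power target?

n = 24

Standardized effect: d = |μ₁ − μ₀| / σ = |3190.5 − 3109.3| / 171.3 = 0.4740
For power 0.85 need Φ(δ − z_{0.1}) = 0.85, so δ = z_{0.1} + z_{0.15} = 1.282 + 1.036 = 2.318.
δ = d·√n ⇒ n = (δ/d)² = (2.318 / 0.4740)² = 23.91.
Rounding up, n = 24.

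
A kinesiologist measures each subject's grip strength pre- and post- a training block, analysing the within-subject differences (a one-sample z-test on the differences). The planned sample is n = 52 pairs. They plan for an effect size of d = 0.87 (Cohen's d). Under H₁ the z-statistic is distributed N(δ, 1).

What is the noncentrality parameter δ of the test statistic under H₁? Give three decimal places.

δ ≈ 6.274

δ = d·√n = 0.87 × √52 = 6.2737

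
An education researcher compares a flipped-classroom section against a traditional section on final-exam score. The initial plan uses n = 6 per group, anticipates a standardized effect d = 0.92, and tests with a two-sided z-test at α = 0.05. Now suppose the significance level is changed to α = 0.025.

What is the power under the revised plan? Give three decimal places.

Power ≈ 0.259

δ = d·√(n/2) = 0.92 × √(6/2) = 1.5935 (unchanged). New critical value: z_{0.0125} = 2.241.
Revised power = Φ(δ − 2.241) + Φ(−δ − 2.241) = Φ(-0.648) + Φ(-3.835) = 0.2585 + 0.0001 = 0.2586.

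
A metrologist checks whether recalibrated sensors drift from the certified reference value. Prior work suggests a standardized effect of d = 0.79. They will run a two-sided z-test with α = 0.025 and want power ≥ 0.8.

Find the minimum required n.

For power 0.8 need Φ(δ − z_{0.0125}) = 0.8, so δ = z_{0.0125} + z_{0.20} = 2.241 + 0.842 = 3.083.
(The Φ(−δ − z_{α/2}) term is vanishingly small for δ > 0 and is dropped in the standard sample-size formula.)
δ = d·√n ⇒ n = (δ/d)² = (3.083 / 0.79)² = 15.23.
Round up to the next whole unit.

n = 16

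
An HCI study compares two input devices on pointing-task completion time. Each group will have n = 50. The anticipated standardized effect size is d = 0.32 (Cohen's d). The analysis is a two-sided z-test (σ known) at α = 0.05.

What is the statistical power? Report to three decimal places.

Noncentrality parameter: δ = d·√(n/2) = 0.32 × √(50/2) = 1.6000
Critical value for a two-sided test at α = 0.05: z_{α/2} = 1.960.
Power = Φ(δ − 1.960) + Φ(−δ − 1.960) = Φ(-0.360) + Φ(-3.560) = 0.3594 + 0.0002 = 0.3596.

Power ≈ 0.360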